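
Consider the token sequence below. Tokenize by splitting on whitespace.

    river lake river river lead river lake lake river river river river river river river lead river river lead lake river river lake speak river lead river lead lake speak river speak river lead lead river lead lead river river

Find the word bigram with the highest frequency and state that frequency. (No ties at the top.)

Bigram frequencies (highest first):
  river river: 10
  river lead: 7
  lead river: 5
  river lake: 3
  lake river: 3
  speak river: 3
  … (5 more, each ≤ 2)

"river river", 10 times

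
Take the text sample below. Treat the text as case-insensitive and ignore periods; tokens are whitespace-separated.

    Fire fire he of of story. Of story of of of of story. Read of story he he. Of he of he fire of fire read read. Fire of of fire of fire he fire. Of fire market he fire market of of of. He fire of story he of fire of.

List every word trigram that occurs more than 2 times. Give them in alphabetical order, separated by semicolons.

fire of fire; he fire of; of of of

Trigram counts meeting the condition (more than 2 times):
  fire of fire: 3
  he fire of: 3
  of of of: 3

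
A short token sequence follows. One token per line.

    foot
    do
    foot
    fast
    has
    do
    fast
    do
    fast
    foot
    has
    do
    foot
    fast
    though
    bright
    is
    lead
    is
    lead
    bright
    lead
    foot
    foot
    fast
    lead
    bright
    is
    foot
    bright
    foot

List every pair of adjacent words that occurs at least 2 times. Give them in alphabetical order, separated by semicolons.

Bigram counts meeting the condition (at least 2 times):
  bright is: 2
  do fast: 2
  do foot: 2
  foot fast: 3
  has do: 2
  is lead: 2
  lead bright: 2

bright is; do fast; do foot; foot fast; has do; is lead; lead bright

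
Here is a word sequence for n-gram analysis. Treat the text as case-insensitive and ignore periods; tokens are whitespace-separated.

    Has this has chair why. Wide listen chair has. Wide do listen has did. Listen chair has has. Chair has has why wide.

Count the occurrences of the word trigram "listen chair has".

2

Scanning the 21 overlapping trigram windows for "listen chair has":
  position 7–9: listen chair has
  position 15–17: listen chair has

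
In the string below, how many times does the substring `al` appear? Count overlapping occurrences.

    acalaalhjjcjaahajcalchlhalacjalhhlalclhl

Sliding a length-2 window over the 40 characters (39 positions):
  position 3–4: al
  position 6–7: al
  position 19–20: al
  position 25–26: al
  position 30–31: al
  position 35–36: al

6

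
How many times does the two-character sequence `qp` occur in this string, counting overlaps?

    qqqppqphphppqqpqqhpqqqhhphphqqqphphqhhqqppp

5

Sliding a length-2 window over the 43 characters (42 positions):
  position 3–4: qp
  position 6–7: qp
  position 14–15: qp
  position 31–32: qp
  position 40–41: qp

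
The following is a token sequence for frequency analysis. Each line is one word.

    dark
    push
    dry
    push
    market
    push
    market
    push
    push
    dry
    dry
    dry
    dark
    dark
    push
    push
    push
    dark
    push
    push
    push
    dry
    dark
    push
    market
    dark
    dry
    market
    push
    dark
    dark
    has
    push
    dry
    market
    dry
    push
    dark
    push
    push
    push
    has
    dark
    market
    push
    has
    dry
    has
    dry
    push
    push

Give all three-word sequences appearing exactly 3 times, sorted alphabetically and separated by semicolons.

Trigram counts meeting the condition (exactly 3 times):
  dark push push: 3
  push push push: 3

dark push push; push push push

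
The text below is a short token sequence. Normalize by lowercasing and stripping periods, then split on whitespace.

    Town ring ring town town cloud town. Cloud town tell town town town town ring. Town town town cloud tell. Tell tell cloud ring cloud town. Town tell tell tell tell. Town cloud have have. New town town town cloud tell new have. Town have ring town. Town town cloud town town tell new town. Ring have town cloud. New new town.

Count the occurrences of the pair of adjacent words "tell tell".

5

Scanning the 61 overlapping bigram windows for "tell tell":
  position 20–21: tell tell
  position 21–22: tell tell
  position 28–29: tell tell
  position 29–30: tell tell
  position 30–31: tell tell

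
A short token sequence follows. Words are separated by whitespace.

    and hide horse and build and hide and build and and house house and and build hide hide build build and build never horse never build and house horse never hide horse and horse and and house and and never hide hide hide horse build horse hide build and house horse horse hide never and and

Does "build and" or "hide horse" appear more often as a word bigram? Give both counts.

"build and": 5 occurrences
"hide horse": 3 occurrences

"build and" (5 vs 3)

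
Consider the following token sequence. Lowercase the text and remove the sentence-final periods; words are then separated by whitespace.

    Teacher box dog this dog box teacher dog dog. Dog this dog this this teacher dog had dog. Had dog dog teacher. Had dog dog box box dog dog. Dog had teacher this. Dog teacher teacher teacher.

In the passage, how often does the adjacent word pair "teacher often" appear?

0

Scanning the 36 overlapping bigram windows for "teacher often":
  (none found)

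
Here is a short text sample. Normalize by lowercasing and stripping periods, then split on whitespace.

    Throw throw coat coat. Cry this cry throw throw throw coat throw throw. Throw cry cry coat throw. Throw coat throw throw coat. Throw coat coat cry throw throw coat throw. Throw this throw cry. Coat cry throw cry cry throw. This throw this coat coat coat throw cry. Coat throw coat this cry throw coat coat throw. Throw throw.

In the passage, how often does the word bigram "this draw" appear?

0

Scanning the 59 overlapping bigram windows for "this draw":
  (none found)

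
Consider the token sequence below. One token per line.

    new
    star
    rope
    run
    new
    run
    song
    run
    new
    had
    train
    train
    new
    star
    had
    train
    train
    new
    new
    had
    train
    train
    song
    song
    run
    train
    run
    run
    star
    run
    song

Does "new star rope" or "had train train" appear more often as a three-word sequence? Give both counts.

"had train train" (3 vs 1)

"new star rope": 1 occurrence
"had train train": 3 occurrences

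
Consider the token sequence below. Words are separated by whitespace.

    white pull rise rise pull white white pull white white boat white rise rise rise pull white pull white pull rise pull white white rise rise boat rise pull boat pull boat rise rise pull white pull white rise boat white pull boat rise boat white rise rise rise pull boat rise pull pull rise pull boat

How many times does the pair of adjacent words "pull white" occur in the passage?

Scanning the 56 overlapping bigram windows for "pull white":
  position 5–6: pull white
  position 8–9: pull white
  position 16–17: pull white
  position 18–19: pull white
  position 22–23: pull white
  position 35–36: pull white
  position 37–38: pull white

7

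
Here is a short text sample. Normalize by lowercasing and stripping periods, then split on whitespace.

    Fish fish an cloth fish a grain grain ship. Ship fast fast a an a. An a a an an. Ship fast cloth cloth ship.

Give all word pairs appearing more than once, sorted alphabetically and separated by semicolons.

a an; an a; ship fast

Bigram counts meeting the condition (more than once):
  a an: 3
  an a: 2
  ship fast: 2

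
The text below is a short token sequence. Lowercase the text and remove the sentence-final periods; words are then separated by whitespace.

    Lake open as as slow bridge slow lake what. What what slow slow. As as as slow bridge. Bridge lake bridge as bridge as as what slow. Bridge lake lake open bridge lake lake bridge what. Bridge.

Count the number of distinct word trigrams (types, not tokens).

37 tokens → 35 trigram windows in total.
Repeated trigrams (each contributes count−1 duplicates):
  as as slow: 2
  as slow bridge: 2
  bridge lake lake: 2
3 duplicate windows → 35 − 3 = 32 distinct.

32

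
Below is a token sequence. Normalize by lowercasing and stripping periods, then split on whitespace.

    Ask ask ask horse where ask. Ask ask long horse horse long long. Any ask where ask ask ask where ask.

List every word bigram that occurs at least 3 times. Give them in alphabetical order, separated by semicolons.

ask ask; where ask

Bigram counts meeting the condition (at least 3 times):
  ask ask: 6
  where ask: 3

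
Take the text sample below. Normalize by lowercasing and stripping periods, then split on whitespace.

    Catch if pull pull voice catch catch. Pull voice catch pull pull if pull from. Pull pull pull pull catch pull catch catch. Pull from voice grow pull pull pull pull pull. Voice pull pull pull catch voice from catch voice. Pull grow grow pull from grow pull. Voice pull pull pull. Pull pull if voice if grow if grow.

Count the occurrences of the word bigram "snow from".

Scanning the 59 overlapping bigram windows for "snow from":
  (none found)

0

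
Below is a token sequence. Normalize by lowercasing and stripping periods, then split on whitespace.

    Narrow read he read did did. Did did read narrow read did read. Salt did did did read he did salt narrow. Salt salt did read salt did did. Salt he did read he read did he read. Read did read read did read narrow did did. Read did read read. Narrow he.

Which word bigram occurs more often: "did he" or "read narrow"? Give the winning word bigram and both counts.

"read narrow" (3 vs 1)

"did he": 1 occurrence
"read narrow": 3 occurrences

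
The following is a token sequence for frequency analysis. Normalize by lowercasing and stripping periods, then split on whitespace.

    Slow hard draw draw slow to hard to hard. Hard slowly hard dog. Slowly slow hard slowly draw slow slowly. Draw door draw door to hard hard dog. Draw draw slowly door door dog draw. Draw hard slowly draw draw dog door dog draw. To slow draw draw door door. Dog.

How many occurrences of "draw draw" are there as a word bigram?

Scanning the 50 overlapping bigram windows for "draw draw":
  position 3–4: draw draw
  position 29–30: draw draw
  position 35–36: draw draw
  position 39–40: draw draw
  position 47–48: draw draw

5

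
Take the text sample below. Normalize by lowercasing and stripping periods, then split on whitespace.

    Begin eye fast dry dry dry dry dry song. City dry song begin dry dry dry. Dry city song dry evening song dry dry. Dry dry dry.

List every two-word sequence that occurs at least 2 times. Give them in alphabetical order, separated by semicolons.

Bigram counts meeting the condition (at least 2 times):
  dry dry: 11
  dry song: 2
  song dry: 2

dry dry; dry song; song dry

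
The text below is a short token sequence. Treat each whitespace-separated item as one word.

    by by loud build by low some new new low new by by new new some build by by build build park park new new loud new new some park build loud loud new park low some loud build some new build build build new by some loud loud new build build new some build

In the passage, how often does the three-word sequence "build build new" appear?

2

Scanning the 53 overlapping trigram windows for "build build new":
  position 43–45: build build new
  position 51–53: build build new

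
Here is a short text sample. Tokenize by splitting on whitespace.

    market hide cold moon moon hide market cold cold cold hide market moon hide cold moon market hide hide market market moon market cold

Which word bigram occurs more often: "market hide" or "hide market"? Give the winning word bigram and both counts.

"market hide": 2 occurrences
"hide market": 3 occurrences

"hide market" (3 vs 2)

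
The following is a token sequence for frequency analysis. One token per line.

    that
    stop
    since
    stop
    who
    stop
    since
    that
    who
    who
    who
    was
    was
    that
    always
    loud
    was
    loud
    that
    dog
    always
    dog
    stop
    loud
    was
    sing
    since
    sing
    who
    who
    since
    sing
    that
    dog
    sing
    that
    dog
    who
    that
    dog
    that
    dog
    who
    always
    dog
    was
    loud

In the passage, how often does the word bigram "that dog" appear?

5

Scanning the 46 overlapping bigram windows for "that dog":
  position 19–20: that dog
  position 33–34: that dog
  position 36–37: that dog
  position 39–40: that dog
  position 41–42: that dog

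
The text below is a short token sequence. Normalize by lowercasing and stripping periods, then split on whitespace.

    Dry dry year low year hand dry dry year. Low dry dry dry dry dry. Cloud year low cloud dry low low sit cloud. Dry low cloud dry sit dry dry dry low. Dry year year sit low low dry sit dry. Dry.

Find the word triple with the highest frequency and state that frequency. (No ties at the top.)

Trigram frequencies (highest first):
  dry dry dry: 4
  dry dry year: 2
  dry year low: 2
  low cloud dry: 2
  cloud dry low: 2
  dry sit dry: 2
  … (26 more, each ≤ 2)

"dry dry dry", 4 times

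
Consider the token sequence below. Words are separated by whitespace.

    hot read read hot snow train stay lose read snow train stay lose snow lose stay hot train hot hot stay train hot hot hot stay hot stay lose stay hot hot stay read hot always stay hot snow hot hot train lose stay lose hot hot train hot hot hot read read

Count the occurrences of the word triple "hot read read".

Scanning the 51 overlapping trigram windows for "hot read read":
  position 1–3: hot read read
  position 51–53: hot read read

2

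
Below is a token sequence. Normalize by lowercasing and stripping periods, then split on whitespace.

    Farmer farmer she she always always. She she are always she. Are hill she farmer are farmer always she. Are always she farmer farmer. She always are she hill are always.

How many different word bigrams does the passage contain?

18

31 tokens → 30 bigram windows in total.
Repeated bigrams (each contributes count−1 duplicates):
  always she: 4
  are always: 3
  she are: 3
  farmer farmer: 2
  farmer she: 2
  she always: 2
  she farmer: 2
  she she: 2
12 duplicate windows → 30 − 12 = 18 distinct.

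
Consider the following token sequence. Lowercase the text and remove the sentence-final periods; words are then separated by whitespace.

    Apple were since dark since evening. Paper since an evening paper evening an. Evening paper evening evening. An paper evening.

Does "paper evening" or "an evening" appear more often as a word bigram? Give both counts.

"paper evening" (3 vs 2)

"paper evening": 3 occurrences
"an evening": 2 occurrences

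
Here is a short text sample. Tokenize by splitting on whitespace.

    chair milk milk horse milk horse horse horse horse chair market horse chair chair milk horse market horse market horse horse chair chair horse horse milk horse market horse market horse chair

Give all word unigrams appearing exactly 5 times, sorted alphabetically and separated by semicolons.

market; milk

Unigram counts meeting the condition (exactly 5 times):
  market: 5
  milk: 5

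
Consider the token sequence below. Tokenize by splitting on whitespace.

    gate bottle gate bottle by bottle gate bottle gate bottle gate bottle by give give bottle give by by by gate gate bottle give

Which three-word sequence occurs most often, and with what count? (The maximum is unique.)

Trigram frequencies (highest first):
  bottle gate bottle: 4
  gate bottle gate: 3
  gate bottle by: 2
  bottle by bottle: 1
  by bottle gate: 1
  bottle by give: 1
  … (10 more, each ≤ 1)

"bottle gate bottle", 4 times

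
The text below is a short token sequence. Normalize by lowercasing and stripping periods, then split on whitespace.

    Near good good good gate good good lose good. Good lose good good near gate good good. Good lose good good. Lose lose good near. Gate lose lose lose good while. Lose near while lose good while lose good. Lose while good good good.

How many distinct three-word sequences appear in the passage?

27

44 tokens → 42 trigram windows in total.
Repeated trigrams (each contributes count−1 duplicates):
  good good lose: 4
  good good good: 3
  good lose good: 3
  lose good good: 3
  gate good good: 2
  good near gate: 2
  good while lose: 2
  lose good while: 2
  … (2 more repeated)
15 duplicate windows → 42 − 15 = 27 distinct.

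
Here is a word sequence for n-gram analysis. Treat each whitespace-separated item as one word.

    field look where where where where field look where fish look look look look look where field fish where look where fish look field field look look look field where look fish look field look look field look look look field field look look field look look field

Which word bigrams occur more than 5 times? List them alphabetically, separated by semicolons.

field look; look field; look look

Bigram counts meeting the condition (more than 5 times):
  field look: 7
  look field: 7
  look look: 11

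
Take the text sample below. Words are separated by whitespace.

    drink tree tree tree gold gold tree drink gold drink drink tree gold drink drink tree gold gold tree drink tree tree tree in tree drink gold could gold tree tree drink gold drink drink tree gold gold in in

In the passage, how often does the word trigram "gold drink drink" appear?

Scanning the 38 overlapping trigram windows for "gold drink drink":
  position 9–11: gold drink drink
  position 13–15: gold drink drink
  position 33–35: gold drink drink

3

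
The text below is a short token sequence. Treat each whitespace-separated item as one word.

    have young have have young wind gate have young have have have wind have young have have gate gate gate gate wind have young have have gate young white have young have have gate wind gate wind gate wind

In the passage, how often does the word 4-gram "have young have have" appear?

5

Scanning the 36 overlapping 4-gram windows for "have young have have":
  position 1–4: have young have have
  position 8–11: have young have have
  position 14–17: have young have have
  position 23–26: have young have have
  position 30–33: have young have have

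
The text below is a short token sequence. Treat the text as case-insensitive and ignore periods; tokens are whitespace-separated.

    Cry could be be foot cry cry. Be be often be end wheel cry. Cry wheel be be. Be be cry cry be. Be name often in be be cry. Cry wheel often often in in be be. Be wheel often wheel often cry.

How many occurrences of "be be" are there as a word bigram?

Scanning the 43 overlapping bigram windows for "be be":
  position 3–4: be be
  position 8–9: be be
  position 17–18: be be
  position 18–19: be be
  position 19–20: be be
  position 23–24: be be
  position 28–29: be be
  position 37–38: be be
  position 38–39: be be

9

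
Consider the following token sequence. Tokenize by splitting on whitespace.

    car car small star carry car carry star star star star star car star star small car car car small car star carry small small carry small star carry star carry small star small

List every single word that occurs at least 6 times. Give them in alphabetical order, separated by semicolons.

Unigram counts meeting the condition (at least 6 times):
  car: 8
  carry: 6
  small: 8
  star: 12

car; carry; small; star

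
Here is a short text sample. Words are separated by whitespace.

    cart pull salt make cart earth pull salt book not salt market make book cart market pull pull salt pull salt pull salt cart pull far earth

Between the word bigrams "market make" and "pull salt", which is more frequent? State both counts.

"pull salt" (5 vs 1)

"market make": 1 occurrence
"pull salt": 5 occurrences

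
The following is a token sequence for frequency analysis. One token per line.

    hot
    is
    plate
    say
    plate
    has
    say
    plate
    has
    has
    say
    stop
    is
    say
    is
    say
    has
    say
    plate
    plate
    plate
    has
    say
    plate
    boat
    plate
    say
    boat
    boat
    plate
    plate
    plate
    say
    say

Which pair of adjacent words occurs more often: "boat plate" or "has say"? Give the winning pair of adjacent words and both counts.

"boat plate": 2 occurrences
"has say": 4 occurrences

"has say" (4 vs 2)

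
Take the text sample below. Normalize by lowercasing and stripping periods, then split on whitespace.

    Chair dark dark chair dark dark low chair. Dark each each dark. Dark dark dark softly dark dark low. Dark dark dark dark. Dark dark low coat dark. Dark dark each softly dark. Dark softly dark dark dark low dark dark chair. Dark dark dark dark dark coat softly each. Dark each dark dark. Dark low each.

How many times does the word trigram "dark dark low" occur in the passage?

Scanning the 55 overlapping trigram windows for "dark dark low":
  position 5–7: dark dark low
  position 17–19: dark dark low
  position 24–26: dark dark low
  position 37–39: dark dark low
  position 54–56: dark dark low

5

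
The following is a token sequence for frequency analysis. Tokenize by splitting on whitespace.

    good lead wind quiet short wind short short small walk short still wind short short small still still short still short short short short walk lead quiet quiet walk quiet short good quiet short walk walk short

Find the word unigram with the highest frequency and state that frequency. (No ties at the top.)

"short", 14 times

Unigram frequencies (highest first):
  short: 14
  quiet: 5
  walk: 5
  still: 4
  wind: 3
  good: 2
  … (2 more, each ≤ 2)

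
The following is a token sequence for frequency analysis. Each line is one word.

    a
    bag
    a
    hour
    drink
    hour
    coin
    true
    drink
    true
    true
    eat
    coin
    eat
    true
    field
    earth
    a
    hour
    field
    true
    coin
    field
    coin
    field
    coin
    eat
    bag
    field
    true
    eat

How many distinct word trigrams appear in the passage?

31 tokens → 29 trigram windows in total.
Repeated trigrams (each contributes count−1 duplicates):
  coin field coin: 2
1 duplicate windows → 29 − 1 = 28 distinct.

28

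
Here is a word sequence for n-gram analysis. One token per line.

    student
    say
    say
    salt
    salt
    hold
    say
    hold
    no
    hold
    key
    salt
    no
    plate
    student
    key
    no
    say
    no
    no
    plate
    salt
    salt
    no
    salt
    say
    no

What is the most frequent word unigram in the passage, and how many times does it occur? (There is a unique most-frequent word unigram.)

Unigram frequencies (highest first):
  no: 7
  salt: 6
  say: 5
  hold: 3
  student: 2
  key: 2
  … (1 more, each ≤ 2)

"no", 7 times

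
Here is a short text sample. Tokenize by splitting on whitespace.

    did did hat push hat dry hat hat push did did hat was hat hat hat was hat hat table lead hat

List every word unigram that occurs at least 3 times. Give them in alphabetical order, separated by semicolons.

Unigram counts meeting the condition (at least 3 times):
  did: 4
  hat: 11

did; hat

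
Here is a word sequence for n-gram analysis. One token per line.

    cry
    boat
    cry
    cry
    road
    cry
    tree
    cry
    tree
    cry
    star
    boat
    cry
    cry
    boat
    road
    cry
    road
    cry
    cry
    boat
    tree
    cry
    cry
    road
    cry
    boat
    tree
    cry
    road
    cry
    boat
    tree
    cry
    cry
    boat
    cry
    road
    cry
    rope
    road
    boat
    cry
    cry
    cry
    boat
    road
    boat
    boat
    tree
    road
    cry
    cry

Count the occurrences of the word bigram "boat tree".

4

Scanning the 52 overlapping bigram windows for "boat tree":
  position 21–22: boat tree
  position 27–28: boat tree
  position 32–33: boat tree
  position 49–50: boat tree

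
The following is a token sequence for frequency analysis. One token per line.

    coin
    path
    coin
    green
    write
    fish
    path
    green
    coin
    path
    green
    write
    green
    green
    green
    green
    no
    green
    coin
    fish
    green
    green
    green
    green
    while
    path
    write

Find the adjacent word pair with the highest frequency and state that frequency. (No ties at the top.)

Bigram frequencies (highest first):
  green green: 6
  coin path: 2
  green write: 2
  path green: 2
  green coin: 2
  path coin: 1
  … (11 more, each ≤ 1)

"green green", 6 times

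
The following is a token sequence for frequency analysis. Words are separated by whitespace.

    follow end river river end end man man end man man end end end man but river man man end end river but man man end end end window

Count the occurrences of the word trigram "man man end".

Scanning the 27 overlapping trigram windows for "man man end":
  position 7–9: man man end
  position 10–12: man man end
  position 18–20: man man end
  position 24–26: man man end

4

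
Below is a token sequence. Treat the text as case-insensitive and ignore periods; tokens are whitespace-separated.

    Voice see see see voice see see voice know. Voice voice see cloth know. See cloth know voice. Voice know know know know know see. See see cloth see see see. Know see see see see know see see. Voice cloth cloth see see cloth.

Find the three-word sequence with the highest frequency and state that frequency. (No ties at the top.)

"see see see", 5 times

Trigram frequencies (highest first):
  see see see: 5
  see see voice: 3
  know know know: 3
  know see see: 3
  voice see see: 2
  know voice voice: 2
  … (20 more, each ≤ 2)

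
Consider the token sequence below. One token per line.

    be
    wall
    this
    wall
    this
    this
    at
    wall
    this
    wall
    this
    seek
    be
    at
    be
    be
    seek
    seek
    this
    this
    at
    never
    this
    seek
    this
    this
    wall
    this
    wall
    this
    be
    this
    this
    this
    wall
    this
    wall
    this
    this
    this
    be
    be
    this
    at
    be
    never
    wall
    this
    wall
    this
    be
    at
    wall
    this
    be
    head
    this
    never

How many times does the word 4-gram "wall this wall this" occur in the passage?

Scanning the 55 overlapping 4-gram windows for "wall this wall this":
  position 2–5: wall this wall this
  position 8–11: wall this wall this
  position 27–30: wall this wall this
  position 35–38: wall this wall this
  position 47–50: wall this wall this

5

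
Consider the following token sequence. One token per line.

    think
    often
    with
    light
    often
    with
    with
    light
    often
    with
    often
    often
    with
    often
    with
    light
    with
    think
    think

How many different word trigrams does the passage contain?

19 tokens → 17 trigram windows in total.
Repeated trigrams (each contributes count−1 duplicates):
  light often with: 2
  often with light: 2
  often with often: 2
  with light often: 2
4 duplicate windows → 17 − 4 = 13 distinct.

13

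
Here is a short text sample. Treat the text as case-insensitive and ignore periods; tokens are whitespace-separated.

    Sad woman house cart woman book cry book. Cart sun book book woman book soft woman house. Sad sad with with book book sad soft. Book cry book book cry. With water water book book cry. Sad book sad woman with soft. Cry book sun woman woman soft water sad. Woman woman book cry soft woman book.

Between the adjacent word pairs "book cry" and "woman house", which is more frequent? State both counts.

"book cry": 5 occurrences
"woman house": 2 occurrences

"book cry" (5 vs 2)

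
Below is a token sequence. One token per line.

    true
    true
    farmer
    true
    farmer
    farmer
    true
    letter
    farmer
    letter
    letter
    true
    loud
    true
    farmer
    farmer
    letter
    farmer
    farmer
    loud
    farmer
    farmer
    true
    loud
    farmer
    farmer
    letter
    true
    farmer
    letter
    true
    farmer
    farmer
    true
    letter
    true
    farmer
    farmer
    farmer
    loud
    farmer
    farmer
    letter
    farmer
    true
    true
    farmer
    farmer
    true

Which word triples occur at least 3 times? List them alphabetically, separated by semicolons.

farmer farmer letter; farmer farmer true; letter true farmer; loud farmer farmer; true farmer farmer

Trigram counts meeting the condition (at least 3 times):
  farmer farmer letter: 3
  farmer farmer true: 4
  letter true farmer: 3
  loud farmer farmer: 3
  true farmer farmer: 5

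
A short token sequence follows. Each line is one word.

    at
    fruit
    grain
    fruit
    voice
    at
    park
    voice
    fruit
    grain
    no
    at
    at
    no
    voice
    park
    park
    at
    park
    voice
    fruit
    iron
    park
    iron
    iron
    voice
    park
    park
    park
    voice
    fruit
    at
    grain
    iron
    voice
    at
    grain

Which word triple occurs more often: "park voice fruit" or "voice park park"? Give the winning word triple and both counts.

"park voice fruit" (3 vs 2)

"park voice fruit": 3 occurrences
"voice park park": 2 occurrences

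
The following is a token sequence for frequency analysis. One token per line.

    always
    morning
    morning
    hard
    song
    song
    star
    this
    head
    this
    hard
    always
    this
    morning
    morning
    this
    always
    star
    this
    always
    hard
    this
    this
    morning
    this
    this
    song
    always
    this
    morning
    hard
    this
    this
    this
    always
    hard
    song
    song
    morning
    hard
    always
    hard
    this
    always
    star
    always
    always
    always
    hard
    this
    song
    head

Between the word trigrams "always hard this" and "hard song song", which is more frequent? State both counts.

"always hard this": 3 occurrences
"hard song song": 2 occurrences

"always hard this" (3 vs 2)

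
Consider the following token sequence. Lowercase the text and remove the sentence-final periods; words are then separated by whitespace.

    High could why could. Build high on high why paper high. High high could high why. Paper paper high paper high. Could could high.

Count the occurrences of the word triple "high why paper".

2

Scanning the 22 overlapping trigram windows for "high why paper":
  position 8–10: high why paper
  position 15–17: high why paper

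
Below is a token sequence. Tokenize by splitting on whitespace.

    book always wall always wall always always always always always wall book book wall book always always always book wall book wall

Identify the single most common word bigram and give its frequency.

Bigram frequencies (highest first):
  always always: 6
  always wall: 3
  wall book: 3
  book wall: 3
  book always: 2
  wall always: 2
  … (2 more, each ≤ 1)

"always always", 6 times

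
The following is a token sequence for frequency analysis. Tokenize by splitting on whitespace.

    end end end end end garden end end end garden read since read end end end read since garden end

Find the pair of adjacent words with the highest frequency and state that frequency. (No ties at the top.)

"end end", 8 times

Bigram frequencies (highest first):
  end end: 8
  end garden: 2
  garden end: 2
  read since: 2
  garden read: 1
  since read: 1
  … (3 more, each ≤ 1)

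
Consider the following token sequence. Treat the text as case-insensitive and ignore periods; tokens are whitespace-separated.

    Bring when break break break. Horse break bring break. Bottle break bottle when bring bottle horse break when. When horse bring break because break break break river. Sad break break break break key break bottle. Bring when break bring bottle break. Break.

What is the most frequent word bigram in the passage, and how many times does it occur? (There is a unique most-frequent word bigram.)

"break break", 8 times

Bigram frequencies (highest first):
  break break: 8
  break bottle: 3
  bring when: 2
  when break: 2
  horse break: 2
  break bring: 2
  … (19 more, each ≤ 2)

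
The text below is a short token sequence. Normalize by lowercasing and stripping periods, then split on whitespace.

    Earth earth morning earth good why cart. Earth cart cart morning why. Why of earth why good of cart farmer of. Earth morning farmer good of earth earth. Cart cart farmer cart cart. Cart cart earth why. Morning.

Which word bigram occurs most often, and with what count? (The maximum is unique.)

Bigram frequencies (highest first):
  cart cart: 5
  of earth: 3
  earth earth: 2
  earth morning: 2
  cart earth: 2
  earth cart: 2
  … (18 more, each ≤ 2)

"cart cart", 5 times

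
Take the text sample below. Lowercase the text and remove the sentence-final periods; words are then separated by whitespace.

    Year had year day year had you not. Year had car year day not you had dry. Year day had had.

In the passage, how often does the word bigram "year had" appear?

Scanning the 20 overlapping bigram windows for "year had":
  position 1–2: year had
  position 5–6: year had
  position 9–10: year had

3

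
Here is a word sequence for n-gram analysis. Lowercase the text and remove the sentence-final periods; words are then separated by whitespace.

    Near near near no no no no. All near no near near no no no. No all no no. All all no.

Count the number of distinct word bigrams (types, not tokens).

22 tokens → 21 bigram windows in total.
Repeated bigrams (each contributes count−1 duplicates):
  no no: 7
  near near: 3
  near no: 3
  no all: 3
  all no: 2
13 duplicate windows → 21 − 13 = 8 distinct.

8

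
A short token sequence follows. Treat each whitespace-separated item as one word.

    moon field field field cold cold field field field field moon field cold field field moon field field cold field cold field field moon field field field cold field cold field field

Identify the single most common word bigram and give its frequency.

"field field", 11 times

Bigram frequencies (highest first):
  field field: 11
  field cold: 6
  cold field: 6
  moon field: 4
  field moon: 3
  cold cold: 1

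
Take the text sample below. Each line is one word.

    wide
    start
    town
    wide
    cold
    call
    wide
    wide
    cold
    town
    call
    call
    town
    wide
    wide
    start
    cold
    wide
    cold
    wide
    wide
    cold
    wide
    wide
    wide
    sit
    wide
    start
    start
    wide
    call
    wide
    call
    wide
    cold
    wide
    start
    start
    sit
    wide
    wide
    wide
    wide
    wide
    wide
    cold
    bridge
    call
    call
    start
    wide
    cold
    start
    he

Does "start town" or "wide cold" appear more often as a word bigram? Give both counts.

"wide cold" (7 vs 1)

"start town": 1 occurrence
"wide cold": 7 occurrences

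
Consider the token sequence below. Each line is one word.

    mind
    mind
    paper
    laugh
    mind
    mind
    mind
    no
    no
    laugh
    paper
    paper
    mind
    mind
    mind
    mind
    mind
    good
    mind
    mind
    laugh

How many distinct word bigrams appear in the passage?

21 tokens → 20 bigram windows in total.
Repeated bigrams (each contributes count−1 duplicates):
  mind mind: 8
7 duplicate windows → 20 − 7 = 13 distinct.

13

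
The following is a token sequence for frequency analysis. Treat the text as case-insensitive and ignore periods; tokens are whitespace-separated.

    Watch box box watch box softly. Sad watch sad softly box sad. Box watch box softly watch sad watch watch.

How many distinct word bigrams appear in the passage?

13

20 tokens → 19 bigram windows in total.
Repeated bigrams (each contributes count−1 duplicates):
  watch box: 3
  box softly: 2
  box watch: 2
  sad watch: 2
  watch sad: 2
6 duplicate windows → 19 − 6 = 13 distinct.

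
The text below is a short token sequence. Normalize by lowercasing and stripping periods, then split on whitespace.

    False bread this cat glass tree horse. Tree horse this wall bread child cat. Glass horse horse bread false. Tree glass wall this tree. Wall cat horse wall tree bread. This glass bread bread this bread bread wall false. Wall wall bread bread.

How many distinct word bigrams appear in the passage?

43 tokens → 42 bigram windows in total.
Repeated bigrams (each contributes count−1 duplicates):
  bread bread: 3
  bread this: 3
  cat glass: 2
  tree horse: 2
  wall bread: 2
7 duplicate windows → 42 − 7 = 35 distinct.

35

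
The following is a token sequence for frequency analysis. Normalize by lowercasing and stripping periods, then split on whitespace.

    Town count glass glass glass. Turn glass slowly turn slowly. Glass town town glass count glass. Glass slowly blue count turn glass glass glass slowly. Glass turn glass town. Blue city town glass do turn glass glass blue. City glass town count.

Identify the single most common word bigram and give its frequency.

"glass glass", 6 times

Bigram frequencies (highest first):
  glass glass: 6
  turn glass: 4
  glass slowly: 3
  glass town: 3
  town count: 2
  count glass: 2
  … (17 more, each ≤ 2)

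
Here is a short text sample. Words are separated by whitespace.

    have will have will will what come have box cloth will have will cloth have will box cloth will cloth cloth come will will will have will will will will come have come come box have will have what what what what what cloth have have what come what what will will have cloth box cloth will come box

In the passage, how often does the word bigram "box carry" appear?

Scanning the 58 overlapping bigram windows for "box carry":
  (none found)

0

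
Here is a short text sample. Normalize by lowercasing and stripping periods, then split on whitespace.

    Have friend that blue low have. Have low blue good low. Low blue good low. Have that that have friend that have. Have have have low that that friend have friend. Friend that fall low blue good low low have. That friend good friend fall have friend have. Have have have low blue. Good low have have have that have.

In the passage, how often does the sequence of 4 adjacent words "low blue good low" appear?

4

Scanning the 57 overlapping 4-gram windows for "low blue good low":
  position 8–11: low blue good low
  position 12–15: low blue good low
  position 35–38: low blue good low
  position 52–55: low blue good low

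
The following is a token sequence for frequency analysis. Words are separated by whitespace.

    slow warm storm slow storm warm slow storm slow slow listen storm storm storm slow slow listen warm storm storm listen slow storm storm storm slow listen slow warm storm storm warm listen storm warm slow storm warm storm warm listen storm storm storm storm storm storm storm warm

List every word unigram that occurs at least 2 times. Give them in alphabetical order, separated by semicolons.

Unigram counts meeting the condition (at least 2 times):
  listen: 6
  slow: 11
  storm: 23
  warm: 9

listen; slow; storm; warm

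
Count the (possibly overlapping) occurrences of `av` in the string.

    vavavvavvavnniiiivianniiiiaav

5

Sliding a length-2 window over the 29 characters (28 positions):
  position 2–3: av
  position 4–5: av
  position 7–8: av
  position 10–11: av
  position 28–29: av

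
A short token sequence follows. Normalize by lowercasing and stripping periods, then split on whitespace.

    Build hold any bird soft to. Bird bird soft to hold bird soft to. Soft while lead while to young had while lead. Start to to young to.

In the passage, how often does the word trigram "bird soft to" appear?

Scanning the 26 overlapping trigram windows for "bird soft to":
  position 4–6: bird soft to
  position 8–10: bird soft to
  position 12–14: bird soft to

3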